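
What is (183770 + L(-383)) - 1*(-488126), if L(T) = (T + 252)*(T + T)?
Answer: 772242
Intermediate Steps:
L(T) = 2*T*(252 + T) (L(T) = (252 + T)*(2*T) = 2*T*(252 + T))
(183770 + L(-383)) - 1*(-488126) = (183770 + 2*(-383)*(252 - 383)) - 1*(-488126) = (183770 + 2*(-383)*(-131)) + 488126 = (183770 + 100346) + 488126 = 284116 + 488126 = 772242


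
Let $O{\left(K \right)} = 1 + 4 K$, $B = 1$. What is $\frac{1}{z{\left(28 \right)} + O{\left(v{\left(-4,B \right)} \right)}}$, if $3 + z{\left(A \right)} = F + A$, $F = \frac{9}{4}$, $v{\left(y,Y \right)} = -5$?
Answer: $\frac{4}{33} \approx 0.12121$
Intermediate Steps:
$F = \frac{9}{4}$ ($F = 9 \cdot \frac{1}{4} = \frac{9}{4} \approx 2.25$)
$z{\left(A \right)} = - \frac{3}{4} + A$ ($z{\left(A \right)} = -3 + \left(\frac{9}{4} + A\right) = - \frac{3}{4} + A$)
$\frac{1}{z{\left(28 \right)} + O{\left(v{\left(-4,B \right)} \right)}} = \frac{1}{\left(- \frac{3}{4} + 28\right) + \left(1 + 4 \left(-5\right)\right)} = \frac{1}{\frac{109}{4} + \left(1 - 20\right)} = \frac{1}{\frac{109}{4} - 19} = \frac{1}{\frac{33}{4}} = \frac{4}{33}$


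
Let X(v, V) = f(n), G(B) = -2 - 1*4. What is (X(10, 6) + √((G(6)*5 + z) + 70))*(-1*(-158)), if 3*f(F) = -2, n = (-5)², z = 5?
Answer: -316/3 + 474*√5 ≈ 954.56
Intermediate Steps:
n = 25
G(B) = -6 (G(B) = -2 - 4 = -6)
f(F) = -⅔ (f(F) = (⅓)*(-2) = -⅔)
X(v, V) = -⅔
(X(10, 6) + √((G(6)*5 + z) + 70))*(-1*(-158)) = (-⅔ + √((-6*5 + 5) + 70))*(-1*(-158)) = (-⅔ + √((-30 + 5) + 70))*158 = (-⅔ + √(-25 + 70))*158 = (-⅔ + √45)*158 = (-⅔ + 3*√5)*158 = -316/3 + 474*√5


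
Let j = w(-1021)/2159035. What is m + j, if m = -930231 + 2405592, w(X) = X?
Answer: 3185356035614/2159035 ≈ 1.4754e+6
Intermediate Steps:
m = 1475361
j = -1021/2159035 ≈ -0.00047290
m + j = 1475361 - 1021/2159035 = 3185356035614/2159035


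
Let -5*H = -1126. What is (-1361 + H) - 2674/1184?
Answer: -3368653/2960 ≈ -1138.1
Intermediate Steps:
H = 1126/5 (H = -⅕*(-1126) = 1126/5 ≈ 225.20)
(-1361 + H) - 2674/1184 = (-1361 + 1126/5) - 2674/1184 = -5679/5 - 2674*1/1184 = -5679/5 - 1337/592 = -3368653/2960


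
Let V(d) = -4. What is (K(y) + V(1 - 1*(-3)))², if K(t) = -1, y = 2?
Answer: 25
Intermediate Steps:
(K(y) + V(1 - 1*(-3)))² = (-1 - 4)² = (-5)² = 25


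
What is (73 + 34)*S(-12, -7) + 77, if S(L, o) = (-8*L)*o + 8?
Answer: -70971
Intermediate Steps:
S(L, o) = 8 - 8*L*o (S(L, o) = -8*L*o + 8 = 8 - 8*L*o)
(73 + 34)*S(-12, -7) + 77 = (73 + 34)*(8 - 8*(-12)*(-7)) + 77 = 107*(8 - 672) + 77 = 107*(-664) + 77 = -71048 + 77 = -70971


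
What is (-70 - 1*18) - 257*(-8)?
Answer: 1968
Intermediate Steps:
(-70 - 1*18) - 257*(-8) = (-70 - 18) + 2056 = -88 + 2056 = 1968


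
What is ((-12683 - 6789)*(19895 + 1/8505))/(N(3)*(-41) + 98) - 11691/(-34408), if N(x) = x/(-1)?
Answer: -6668670338408713/3804320520 ≈ -1.7529e+6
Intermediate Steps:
N(x) = -x (N(x) = x*(-1) = -x)
((-12683 - 6789)*(19895 + 1/8505))/(N(3)*(-41) + 98) - 11691/(-34408) = ((-12683 - 6789)*(19895 + 1/8505))/(-1*3*(-41) + 98) - 11691/(-34408) = (-19472*(19895 + 1/8505))/(-3*(-41) + 98) - 11691*(-1/34408) = (-19472*169206976/8505)/(123 + 98) + 11691/34408 = -3294798236672/8505/221 + 11691/34408 = -3294798236672/8505*1/221 + 11691/34408 = -3294798236672/1879605 + 11691/34408 = -6668670338408713/3804320520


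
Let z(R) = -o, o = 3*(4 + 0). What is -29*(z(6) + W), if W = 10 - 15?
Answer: 493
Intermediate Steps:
o = 12 (o = 3*4 = 12)
W = -5
z(R) = -12 (z(R) = -1*12 = -12)
-29*(z(6) + W) = -29*(-12 - 5) = -29*(-17) = 493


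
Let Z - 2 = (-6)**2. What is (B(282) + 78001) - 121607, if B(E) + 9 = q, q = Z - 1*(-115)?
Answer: -43462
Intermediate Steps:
Z = 38 (Z = 2 + (-6)**2 = 2 + 36 = 38)
q = 153 (q = 38 - 1*(-115) = 38 + 115 = 153)
B(E) = 144 (B(E) = -9 + 153 = 144)
(B(282) + 78001) - 121607 = (144 + 78001) - 121607 = 78145 - 121607 = -43462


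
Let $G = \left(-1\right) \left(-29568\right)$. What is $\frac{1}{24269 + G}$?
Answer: $\frac{1}{53837} \approx 1.8575 \cdot 10^{-5}$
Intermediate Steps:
$G = 29568$
$\frac{1}{24269 + G} = \frac{1}{24269 + 29568} = \frac{1}{53837}$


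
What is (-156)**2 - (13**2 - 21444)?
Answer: 45611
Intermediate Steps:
(-156)**2 - (13**2 - 21444) = 24336 - (169 - 21444) = 24336 - 1*(-21275) = 24336 + 21275 = 45611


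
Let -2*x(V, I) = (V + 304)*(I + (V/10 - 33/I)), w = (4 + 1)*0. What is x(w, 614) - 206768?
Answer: -92126964/307 ≈ -3.0009e+5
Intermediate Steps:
w = 0 (w = 5*0 = 0)
x(V, I) = -(304 + V)*(I - 33/I + V/10)/2 (x(V, I) = -(V + 304)*(I + (V/10 - 33/I))/2 = -(304 + V)*(I + (V*(⅒) - 33/I))/2 = -(304 + V)*(I + (V/10 - 33/I))/2 = -(304 + V)*(I + (-33/I + V/10))/2 = -(304 + V)*(I - 33/I + V/10)/2)
x(w, 614) - 206768 = (1/20)*(100320 + 330*0 - 1*614*(0² + 304*0 + 3040*614 + 10*614*0))/614 - 206768 = (1/20)*(1/614)*(100320 + 0 - 1*614*(0 + 0 + 1866560 + 0)) - 206768 = (1/20)*(1/614)*(100320 + 0 - 1*614*1866560) - 206768 = (1/20)*(1/614)*(100320 + 0 - 1146067840) - 206768 = (1/20)*(1/614)*(-1145967520) - 206768 = -28649188/307 - 206768 = -92126964/307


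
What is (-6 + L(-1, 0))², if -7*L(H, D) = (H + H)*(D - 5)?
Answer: 2704/49 ≈ 55.184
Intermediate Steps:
L(H, D) = -2*H*(-5 + D)/7 (L(H, D) = -(H + H)*(D - 5)/7 = -2*H*(-5 + D)/7)
(-6 + L(-1, 0))² = (-6 + (2/7)*(-1)*(5 - 1*0))² = (-6 + (2/7)*(-1)*(5 + 0))² = (-6 + (2/7)*(-1)*5)² = (-6 - 10/7)² = (-52/7)² = 2704/49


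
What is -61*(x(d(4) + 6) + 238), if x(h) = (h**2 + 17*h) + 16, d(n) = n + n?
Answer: -41968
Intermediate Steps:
d(n) = 2*n
x(h) = 16 + h**2 + 17*h
-61*(x(d(4) + 6) + 238) = -61*((16 + (2*4 + 6)**2 + 17*(2*4 + 6)) + 238) = -61*((16 + (8 + 6)**2 + 17*(8 + 6)) + 238) = -61*((16 + 14**2 + 17*14) + 238) = -61*((16 + 196 + 238) + 238) = -61*(450 + 238) = -61*688 = -41968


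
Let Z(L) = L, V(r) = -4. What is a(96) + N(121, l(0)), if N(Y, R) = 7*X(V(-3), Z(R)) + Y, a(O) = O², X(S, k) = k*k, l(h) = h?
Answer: 9337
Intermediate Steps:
X(S, k) = k²
N(Y, R) = Y + 7*R² (N(Y, R) = 7*R² + Y = Y + 7*R²)
a(96) + N(121, l(0)) = 96² + (121 + 7*0²) = 9216 + (121 + 7*0) = 9216 + (121 + 0) = 9216 + 121 = 9337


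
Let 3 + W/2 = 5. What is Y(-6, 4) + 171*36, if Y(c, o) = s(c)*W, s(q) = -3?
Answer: 6144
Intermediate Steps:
W = 4 (W = -6 + 2*5 = -6 + 10 = 4)
Y(c, o) = -12 (Y(c, o) = -3*4 = -12)
Y(-6, 4) + 171*36 = -12 + 171*36 = -12 + 6156 = 6144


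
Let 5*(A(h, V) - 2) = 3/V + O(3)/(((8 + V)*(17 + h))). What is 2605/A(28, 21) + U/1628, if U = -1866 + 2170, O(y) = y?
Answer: 16144425667/12573044 ≈ 1284.1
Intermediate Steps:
U = 304
A(h, V) = 2 + 3/(5*V) + 3/(5*(8 + V)*(17 + h)) (A(h, V) = 2 + (3/V + 3/(((8 + V)*(17 + h))))/5 = 2 + (3/V + 3*(1/((8 + V)*(17 + h))))/5 = 2 + (3/V + 3/((8 + V)*(17 + h)))/5 = 2 + (3/(5*V) + 3/(5*(8 + V)*(17 + h))) = 2 + 3/(5*V) + 3/(5*(8 + V)*(17 + h)))
2605/A(28, 21) + U/1628 = 2605/(((⅕)*(408 + 24*28 + 170*21² + 1414*21 + 10*28*21² + 83*21*28)/(21*(136 + 8*28 + 17*21 + 21*28)))) + 304/1628 = 2605/(((⅕)*(1/21)*(408 + 672 + 170*441 + 29694 + 10*28*441 + 48804)/(136 + 224 + 357 + 588))) + 304*(1/1628) = 2605/(((⅕)*(1/21)*(408 + 672 + 74970 + 29694 + 123480 + 48804)/1305)) + 76/407 = 2605/(((⅕)*(1/21)*(1/1305)*278028)) + 76/407 = 2605/(30892/15225) + 76/407 = 2605*(15225/30892) + 76/407 = 39661125/30892 + 76/407 = 16144425667/12573044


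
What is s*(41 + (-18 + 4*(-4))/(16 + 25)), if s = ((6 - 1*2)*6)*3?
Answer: 118584/41 ≈ 2892.3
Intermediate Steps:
s = 72 (s = ((6 - 2)*6)*3 = (4*6)*3 = 24*3 = 72)
s*(41 + (-18 + 4*(-4))/(16 + 25)) = 72*(41 + (-18 + 4*(-4))/(16 + 25)) = 72*(41 + (-18 - 16)/41) = 72*(41 - 34*1/41) = 72*(41 - 34/41) = 72*(1647/41) = 118584/41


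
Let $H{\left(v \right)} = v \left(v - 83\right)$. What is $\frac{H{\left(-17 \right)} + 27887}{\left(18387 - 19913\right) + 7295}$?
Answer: $\frac{29587}{5769} \approx 5.1286$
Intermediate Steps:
$H{\left(v \right)} = v \left(-83 + v\right)$
$\frac{H{\left(-17 \right)} + 27887}{\left(18387 - 19913\right) + 7295} = \frac{- 17 \left(-83 - 17\right) + 27887}{\left(18387 - 19913\right) + 7295} = \frac{\left(-17\right) \left(-100\right) + 27887}{\left(18387 - 19913\right) + 7295} = \frac{1700 + 27887}{-1526 + 7295} = \frac{29587}{5769}$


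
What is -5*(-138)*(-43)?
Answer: -29670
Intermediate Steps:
-5*(-138)*(-43) = 690*(-43) = -29670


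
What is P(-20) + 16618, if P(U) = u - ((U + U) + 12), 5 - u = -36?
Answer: 16687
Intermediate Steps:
u = 41 (u = 5 - 1*(-36) = 5 + 36 = 41)
P(U) = 29 - 2*U (P(U) = 41 - ((U + U) + 12) = 41 - (2*U + 12) = 41 - (12 + 2*U) = 41 + (-12 - 2*U) = 29 - 2*U)
P(-20) + 16618 = (29 - 2*(-20)) + 16618 = (29 + 40) + 16618 = 69 + 16618 = 16687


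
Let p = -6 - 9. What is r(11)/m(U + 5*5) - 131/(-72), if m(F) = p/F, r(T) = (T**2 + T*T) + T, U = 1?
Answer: -157217/360 ≈ -436.71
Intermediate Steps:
p = -15
r(T) = T + 2*T**2 (r(T) = (T**2 + T**2) + T = 2*T**2 + T = T + 2*T**2)
m(F) = -15/F
r(11)/m(U + 5*5) - 131/(-72) = (11*(1 + 2*11))/((-15/(1 + 5*5))) - 131/(-72) = (11*(1 + 22))/((-15/(1 + 25))) - 131*(-1/72) = (11*23)/((-15/26)) + 131/72 = 253/((-15*1/26)) + 131/72 = 253/(-15/26) + 131/72 = 253*(-26/15) + 131/72 = -6578/15 + 131/72 = -157217/360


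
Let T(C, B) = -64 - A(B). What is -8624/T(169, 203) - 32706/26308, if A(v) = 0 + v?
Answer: 109073845/3512118 ≈ 31.056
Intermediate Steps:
A(v) = v
T(C, B) = -64 - B
-8624/T(169, 203) - 32706/26308 = -8624/(-64 - 1*203) - 32706/26308 = -8624/(-64 - 203) - 32706*1/26308 = -8624/(-267) - 16353/13154 = -8624*(-1/267) - 16353/13154 = 8624/267 - 16353/13154 = 109073845/3512118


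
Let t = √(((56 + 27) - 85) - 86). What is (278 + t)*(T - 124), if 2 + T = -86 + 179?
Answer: -9174 - 66*I*√22 ≈ -9174.0 - 309.57*I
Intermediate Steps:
T = 91 (T = -2 + (-86 + 179) = -2 + 93 = 91)
t = 2*I*√22 (t = √((83 - 85) - 86) = √(-2 - 86) = √(-88) = 2*I*√22 ≈ 9.3808*I)
(278 + t)*(T - 124) = (278 + 2*I*√22)*(91 - 124) = (278 + 2*I*√22)*(-33) = -9174 - 66*I*√22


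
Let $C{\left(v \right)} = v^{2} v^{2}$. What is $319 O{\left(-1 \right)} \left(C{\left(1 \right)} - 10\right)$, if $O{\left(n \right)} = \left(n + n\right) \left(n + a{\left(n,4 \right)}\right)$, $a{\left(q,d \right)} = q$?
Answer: $-11484$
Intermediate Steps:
$O{\left(n \right)} = 4 n^{2}$ ($O{\left(n \right)} = \left(n + n\right) \left(n + n\right) = 2 n 2 n = 4 n^{2}$)
$C{\left(v \right)} = v^{4}$
$319 O{\left(-1 \right)} \left(C{\left(1 \right)} - 10\right) = 319 \cdot 4 \left(-1\right)^{2} \left(1^{4} - 10\right) = 319 \cdot 4 \cdot 1 \left(1 - 10\right) = 319 \cdot 4 \left(-9\right) = 319 \left(-36\right) = -11484$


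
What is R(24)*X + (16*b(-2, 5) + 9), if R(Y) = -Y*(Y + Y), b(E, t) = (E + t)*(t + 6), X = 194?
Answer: -222951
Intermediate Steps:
b(E, t) = (6 + t)*(E + t) (b(E, t) = (E + t)*(6 + t) = (6 + t)*(E + t))
R(Y) = -2*Y**2 (R(Y) = -Y*2*Y = -2*Y**2)
R(24)*X + (16*b(-2, 5) + 9) = -2*24**2*194 + (16*(5**2 + 6*(-2) + 6*5 - 2*5) + 9) = -2*576*194 + (16*(25 - 12 + 30 - 10) + 9) = -1152*194 + (16*33 + 9) = -223488 + (528 + 9) = -223488 + 537 = -222951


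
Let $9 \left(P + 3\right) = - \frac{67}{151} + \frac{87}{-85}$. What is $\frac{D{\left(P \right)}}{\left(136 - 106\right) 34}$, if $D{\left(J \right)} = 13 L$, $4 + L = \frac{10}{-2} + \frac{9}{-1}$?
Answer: $- \frac{39}{170} \approx -0.22941$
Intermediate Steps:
$P = - \frac{365377}{115515}$ ($P = -3 + \frac{- \frac{67}{151} + \frac{87}{-85}}{9} = -3 + \frac{\left(-67\right) \frac{1}{151} + 87 \left(- \frac{1}{85}\right)}{9} = -3 + \frac{- \frac{67}{151} - \frac{87}{85}}{9} = -3 + \frac{1}{9} \left(- \frac{18832}{12835}\right) = -3 - \frac{18832}{115515} = - \frac{365377}{115515} \approx -3.163$)
$L = -18$ ($L = -4 + \left(\frac{10}{-2} + \frac{9}{-1}\right) = -4 + \left(10 \left(- \frac{1}{2}\right) + 9 \left(-1\right)\right) = -4 - 14 = -18$)
$D{\left(J \right)} = -234$ ($D{\left(J \right)} = 13 \left(-18\right) = -234$)
$\frac{D{\left(P \right)}}{\left(136 - 106\right) 34} = - \frac{234}{\left(136 - 106\right) 34} = - \frac{234}{30 \cdot 34} = - \frac{234}{1020} = \left(-234\right) \frac{1}{1020} = - \frac{39}{170}$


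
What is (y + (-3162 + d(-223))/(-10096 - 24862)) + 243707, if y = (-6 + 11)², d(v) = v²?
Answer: 8520336689/34958 ≈ 2.4373e+5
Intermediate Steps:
y = 25 (y = 5² = 25)
(y + (-3162 + d(-223))/(-10096 - 24862)) + 243707 = (25 + (-3162 + (-223)²)/(-10096 - 24862)) + 243707 = (25 + (-3162 + 49729)/(-34958)) + 243707 = (25 + 46567*(-1/34958)) + 243707 = (25 - 46567/34958) + 243707 = 827383/34958 + 243707 = 8520336689/34958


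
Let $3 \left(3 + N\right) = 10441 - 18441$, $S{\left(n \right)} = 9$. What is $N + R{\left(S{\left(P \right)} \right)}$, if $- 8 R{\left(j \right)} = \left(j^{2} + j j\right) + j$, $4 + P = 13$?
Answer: $- \frac{64585}{24} \approx -2691.0$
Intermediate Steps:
$P = 9$ ($P = -4 + 13 = 9$)
$R{\left(j \right)} = - \frac{j^{2}}{4} - \frac{j}{8}$ ($R{\left(j \right)} = - \frac{\left(j^{2} + j j\right) + j}{8} = - \frac{\left(j^{2} + j^{2}\right) + j}{8} = - \frac{2 j^{2} + j}{8} = - \frac{j + 2 j^{2}}{8} = - \frac{j^{2}}{4} - \frac{j}{8}$)
$N = - \frac{8009}{3}$ ($N = -3 + \frac{10441 - 18441}{3} = -3 + \frac{1}{3} \left(-8000\right) = -3 - \frac{8000}{3} = - \frac{8009}{3} \approx -2669.7$)
$N + R{\left(S{\left(P \right)} \right)} = - \frac{8009}{3} - \frac{9 \left(1 + 2 \cdot 9\right)}{8} = - \frac{8009}{3} - \frac{9 \left(1 + 18\right)}{8} = - \frac{8009}{3} - \frac{9}{8} \cdot 19 = - \frac{8009}{3} - \frac{171}{8} = - \frac{64585}{24}$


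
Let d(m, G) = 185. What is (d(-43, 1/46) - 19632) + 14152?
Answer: -5295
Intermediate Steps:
(d(-43, 1/46) - 19632) + 14152 = (185 - 19632) + 14152 = -19447 + 14152 = -5295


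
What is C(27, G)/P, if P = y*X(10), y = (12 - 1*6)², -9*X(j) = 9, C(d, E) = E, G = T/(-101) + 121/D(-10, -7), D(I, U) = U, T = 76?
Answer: 1417/2828 ≈ 0.50106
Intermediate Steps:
G = -12753/707 (G = 76/(-101) + 121/(-7) = 76*(-1/101) + 121*(-⅐) = -76/101 - 121/7 = -12753/707 ≈ -18.038)
X(j) = -1 (X(j) = -⅑*9 = -1)
y = 36 (y = (12 - 6)² = 6² = 36)
P = -36 (P = 36*(-1) = -36)
C(27, G)/P = -12753/707/(-36) = -12753/707*(-1/36) = 1417/2828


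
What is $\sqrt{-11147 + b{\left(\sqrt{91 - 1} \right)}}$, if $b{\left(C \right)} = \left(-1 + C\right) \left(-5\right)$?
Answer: $\sqrt{-11142 - 15 \sqrt{10}} \approx 105.78 i$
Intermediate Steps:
$b{\left(C \right)} = 5 - 5 C$
$\sqrt{-11147 + b{\left(\sqrt{91 - 1} \right)}} = \sqrt{-11147 + \left(5 - 5 \sqrt{91 - 1}\right)} = \sqrt{-11147 + \left(5 - 5 \sqrt{90}\right)} = \sqrt{-11147 + \left(5 - 5 \cdot 3 \sqrt{10}\right)} = \sqrt{-11147 + \left(5 - 15 \sqrt{10}\right)} = \sqrt{-11142 - 15 \sqrt{10}}$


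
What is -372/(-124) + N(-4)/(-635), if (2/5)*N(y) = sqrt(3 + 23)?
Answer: 3 - sqrt(26)/254 ≈ 2.9799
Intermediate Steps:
N(y) = 5*sqrt(26)/2 (N(y) = 5*sqrt(3 + 23)/2 = 5*sqrt(26)/2)
-372/(-124) + N(-4)/(-635) = -372/(-124) + (5*sqrt(26)/2)/(-635) = -372*(-1/124) + (5*sqrt(26)/2)*(-1/635) = 3 - sqrt(26)/254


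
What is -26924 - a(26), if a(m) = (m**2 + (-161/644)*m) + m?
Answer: -55239/2 ≈ -27620.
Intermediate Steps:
a(m) = m**2 + 3*m/4 (a(m) = (m**2 + (-161*1/644)*m) + m = (m**2 - m/4) + m = m**2 + 3*m/4)
-26924 - a(26) = -26924 - 26*(3 + 4*26)/4 = -26924 - 26*(3 + 104)/4 = -26924 - 26*107/4 = -26924 - 1*1391/2 = -26924 - 1391/2 = -55239/2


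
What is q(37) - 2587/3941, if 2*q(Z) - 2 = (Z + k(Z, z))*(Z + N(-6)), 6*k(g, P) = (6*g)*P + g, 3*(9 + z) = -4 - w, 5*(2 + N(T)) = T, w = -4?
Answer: -1158143191/236460 ≈ -4897.8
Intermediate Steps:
N(T) = -2 + T/5
z = -9 (z = -9 + (-4 - 1*(-4))/3 = -9 + (-4 + 4)/3 = -9 + (⅓)*0 = -9 + 0 = -9)
k(g, P) = g/6 + P*g (k(g, P) = ((6*g)*P + g)/6 = (6*P*g + g)/6 = (g + 6*P*g)/6 = g/6 + P*g)
q(Z) = 1 - 47*Z*(-16/5 + Z)/12 (q(Z) = 1 + ((Z + Z*(⅙ - 9))*(Z + (-2 + (⅕)*(-6))))/2 = 1 + ((Z + Z*(-53/6))*(Z + (-2 - 6/5)))/2 = 1 + ((Z - 53*Z/6)*(Z - 16/5))/2 = 1 + ((-47*Z/6)*(-16/5 + Z))/2 = 1 + (-47*Z*(-16/5 + Z)/6)/2 = 1 - 47*Z*(-16/5 + Z)/12)
q(37) - 2587/3941 = (1 - 47/12*37² + (188/15)*37) - 2587/3941 = (1 - 47/12*1369 + 6956/15) - 2587/3941 = (1 - 64343/12 + 6956/15) - 1*2587/3941 = -293831/60 - 2587/3941 = -1158143191/236460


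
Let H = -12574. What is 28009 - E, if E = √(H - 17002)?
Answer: 28009 - 2*I*√7394 ≈ 28009.0 - 171.98*I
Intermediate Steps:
E = 2*I*√7394 (E = √(-12574 - 17002) = √(-29576) = 2*I*√7394 ≈ 171.98*I)
28009 - E = 28009 - 2*I*√7394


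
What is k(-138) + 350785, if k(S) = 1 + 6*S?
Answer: 349958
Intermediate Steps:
k(-138) + 350785 = (1 + 6*(-138)) + 350785 = (1 - 828) + 350785 = -827 + 350785 = 349958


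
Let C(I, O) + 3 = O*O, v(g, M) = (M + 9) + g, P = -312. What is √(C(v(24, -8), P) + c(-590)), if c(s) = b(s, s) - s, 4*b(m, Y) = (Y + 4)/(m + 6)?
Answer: √8350010173/292 ≈ 312.94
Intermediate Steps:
v(g, M) = 9 + M + g (v(g, M) = (9 + M) + g = 9 + M + g)
b(m, Y) = (4 + Y)/(4*(6 + m)) (b(m, Y) = ((Y + 4)/(m + 6))/4 = ((4 + Y)/(6 + m))/4 = (4 + Y)/(4*(6 + m)))
C(I, O) = -3 + O² (C(I, O) = -3 + O*O = -3 + O²)
c(s) = -s + (4 + s)/(4*(6 + s)) (c(s) = (4 + s)/(4*(6 + s)) - s = -s + (4 + s)/(4*(6 + s)))
√(C(v(24, -8), P) + c(-590)) = √((-3 + (-312)²) + (1 + (¼)*(-590) - 1*(-590)*(6 - 590))/(6 - 590)) = √((-3 + 97344) + (1 - 295/2 - 1*(-590)*(-584))/(-584)) = √(97341 - (1 - 295/2 - 344560)/584) = √(97341 - 1/584*(-689413/2)) = √(97341 + 689413/1168) = √(114383701/1168) = √8350010173/292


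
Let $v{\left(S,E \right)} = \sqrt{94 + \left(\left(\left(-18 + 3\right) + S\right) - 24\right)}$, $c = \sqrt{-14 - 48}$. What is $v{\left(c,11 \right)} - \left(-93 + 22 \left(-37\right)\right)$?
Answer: $907 + \sqrt{55 + i \sqrt{62}} \approx 914.44 + 0.52952 i$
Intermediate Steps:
$c = i \sqrt{62}$ ($c = \sqrt{-62} = i \sqrt{62} \approx 7.874 i$)
$v{\left(S,E \right)} = \sqrt{55 + S}$ ($v{\left(S,E \right)} = \sqrt{94 + \left(\left(-15 + S\right) - 24\right)} = \sqrt{94 + \left(-39 + S\right)} = \sqrt{55 + S}$)
$v{\left(c,11 \right)} - \left(-93 + 22 \left(-37\right)\right) = \sqrt{55 + i \sqrt{62}} - \left(-93 + 22 \left(-37\right)\right) = \sqrt{55 + i \sqrt{62}} - \left(-93 - 814\right) = \sqrt{55 + i \sqrt{62}} - -907 = \sqrt{55 + i \sqrt{62}} + 907 = 907 + \sqrt{55 + i \sqrt{62}}$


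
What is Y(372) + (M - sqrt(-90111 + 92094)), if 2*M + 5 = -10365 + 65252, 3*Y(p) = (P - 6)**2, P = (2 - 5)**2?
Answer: 27444 - sqrt(1983) ≈ 27399.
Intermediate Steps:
P = 9 (P = (-3)**2 = 9)
Y(p) = 3 (Y(p) = (9 - 6)**2/3 = (1/3)*3**2 = (1/3)*9 = 3)
M = 27441 (M = -5/2 + (-10365 + 65252)/2 = -5/2 + (1/2)*54887 = -5/2 + 54887/2 = 27441)
Y(372) + (M - sqrt(-90111 + 92094)) = 3 + (27441 - sqrt(-90111 + 92094)) = 3 + (27441 - sqrt(1983)) = 27444 - sqrt(1983)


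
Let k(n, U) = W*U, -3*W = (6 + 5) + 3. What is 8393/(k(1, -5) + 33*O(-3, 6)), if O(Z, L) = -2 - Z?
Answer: 25179/169 ≈ 148.99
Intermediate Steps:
W = -14/3 (W = -((6 + 5) + 3)/3 = -(11 + 3)/3 = -1/3*14 = -14/3 ≈ -4.6667)
k(n, U) = -14*U/3
8393/(k(1, -5) + 33*O(-3, 6)) = 8393/(-14/3*(-5) + 33*(-2 - 1*(-3))) = 8393/(70/3 + 33*(-2 + 3)) = 8393/(70/3 + 33*1) = 8393/(70/3 + 33) = 8393/(169/3) = 8393*(3/169) = 25179/169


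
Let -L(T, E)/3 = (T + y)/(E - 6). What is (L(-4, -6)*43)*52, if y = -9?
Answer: -7267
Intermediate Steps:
L(T, E) = -3*(-9 + T)/(-6 + E) (L(T, E) = -3*(T - 9)/(E - 6) = -3*(-9 + T)/(-6 + E))
(L(-4, -6)*43)*52 = ((3*(9 - 1*(-4))/(-6 - 6))*43)*52 = ((3*(9 + 4)/(-12))*43)*52 = ((3*(-1/12)*13)*43)*52 = -13/4*43*52 = -559/4*52 = -7267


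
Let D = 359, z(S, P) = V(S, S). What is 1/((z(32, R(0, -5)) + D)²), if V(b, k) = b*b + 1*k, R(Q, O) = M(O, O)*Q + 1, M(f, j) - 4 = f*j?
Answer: 1/2002225 ≈ 4.9944e-7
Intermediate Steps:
M(f, j) = 4 + f*j
R(Q, O) = 1 + Q*(4 + O²) (R(Q, O) = (4 + O*O)*Q + 1 = (4 + O²)*Q + 1 = Q*(4 + O²) + 1 = 1 + Q*(4 + O²))
V(b, k) = k + b² (V(b, k) = b² + k = k + b²)
z(S, P) = S + S²
1/((z(32, R(0, -5)) + D)²) = 1/((32*(1 + 32) + 359)²) = 1/((32*33 + 359)²) = 1/((1056 + 359)²) = 1/(1415²) = 1/2002225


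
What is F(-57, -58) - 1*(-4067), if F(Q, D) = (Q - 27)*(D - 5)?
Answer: 9359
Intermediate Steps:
F(Q, D) = (-27 + Q)*(-5 + D)
F(-57, -58) - 1*(-4067) = (135 - 27*(-58) - 5*(-57) - 58*(-57)) - 1*(-4067) = (135 + 1566 + 285 + 3306) + 4067 = 5292 + 4067 = 9359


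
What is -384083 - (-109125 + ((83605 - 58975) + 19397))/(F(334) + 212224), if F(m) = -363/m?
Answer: -27224723452867/70882453 ≈ -3.8408e+5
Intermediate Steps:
-384083 - (-109125 + ((83605 - 58975) + 19397))/(F(334) + 212224) = -384083 - (-109125 + ((83605 - 58975) + 19397))/(-363/334 + 212224) = -384083 - (-109125 + (24630 + 19397))/(-363*1/334 + 212224) = -384083 - (-109125 + 44027)/(-363/334 + 212224) = -384083 - (-65098)/70882453/334 = -384083 - (-65098)*334/70882453 = -384083 - 1*(-21742732/70882453) = -384083 + 21742732/70882453 = -27224723452867/70882453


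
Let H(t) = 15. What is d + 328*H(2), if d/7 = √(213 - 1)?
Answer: 4920 + 14*√53 ≈ 5021.9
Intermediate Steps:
d = 14*√53 (d = 7*√(213 - 1) = 7*√212 = 7*(2*√53) = 14*√53 ≈ 101.92)
d + 328*H(2) = 14*√53 + 328*15 = 14*√53 + 4920 = 4920 + 14*√53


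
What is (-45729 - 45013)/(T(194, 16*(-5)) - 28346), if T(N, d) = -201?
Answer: 90742/28547 ≈ 3.1787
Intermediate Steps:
(-45729 - 45013)/(T(194, 16*(-5)) - 28346) = (-45729 - 45013)/(-201 - 28346) = -90742/(-28547) = -90742*(-1/28547) = 90742/28547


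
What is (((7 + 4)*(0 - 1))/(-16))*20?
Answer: 55/4 ≈ 13.750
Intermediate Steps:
(((7 + 4)*(0 - 1))/(-16))*20 = -11*(-1)/16*20 = -1/16*(-11)*20 = (11/16)*20 = 55/4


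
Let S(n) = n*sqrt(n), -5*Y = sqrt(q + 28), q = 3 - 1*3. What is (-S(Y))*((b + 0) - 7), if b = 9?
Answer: 4*I*7**(3/4)*sqrt(10)/25 ≈ 2.1774*I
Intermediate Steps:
q = 0 (q = 3 - 3 = 0)
Y = -2*sqrt(7)/5 (Y = -sqrt(0 + 28)/5 = -2*sqrt(7)/5 ≈ -1.0583)
S(n) = n**(3/2)
(-S(Y))*((b + 0) - 7) = (-(-2*sqrt(7)/5)**(3/2))*((9 + 0) - 7) = (-(-2)*I*5**(1/4)*sqrt(10)*35**(3/4)/125)*(9 - 7) = (2*I*7**(3/4)*sqrt(10)/25)*2 = 4*I*7**(3/4)*sqrt(10)/25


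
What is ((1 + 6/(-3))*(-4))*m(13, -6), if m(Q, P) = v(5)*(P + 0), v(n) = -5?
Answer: 120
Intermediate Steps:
m(Q, P) = -5*P (m(Q, P) = -5*(P + 0) = -5*P)
((1 + 6/(-3))*(-4))*m(13, -6) = ((1 + 6/(-3))*(-4))*(-5*(-6)) = ((1 + 6*(-⅓))*(-4))*30 = ((1 - 2)*(-4))*30 = -1*(-4)*30 = 4*30 = 120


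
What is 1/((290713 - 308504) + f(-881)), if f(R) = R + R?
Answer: -1/19553 ≈ -5.1143e-5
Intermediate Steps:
f(R) = 2*R
1/((290713 - 308504) + f(-881)) = 1/((290713 - 308504) + 2*(-881)) = 1/(-17791 - 1762) = 1/(-19553) = -1/19553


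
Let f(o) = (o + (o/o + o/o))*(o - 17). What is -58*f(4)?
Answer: 4524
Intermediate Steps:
f(o) = (-17 + o)*(2 + o) (f(o) = (o + (1 + 1))*(-17 + o) = (o + 2)*(-17 + o) = (2 + o)*(-17 + o) = (-17 + o)*(2 + o))
-58*f(4) = -58*(-34 + 4² - 15*4) = -58*(-34 + 16 - 60) = -58*(-78) = 4524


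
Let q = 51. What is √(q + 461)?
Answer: 16*√2 ≈ 22.627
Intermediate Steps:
√(q + 461) = √(51 + 461) = √512 = 16*√2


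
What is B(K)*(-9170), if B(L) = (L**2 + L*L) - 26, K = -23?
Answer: -9463440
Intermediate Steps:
B(L) = -26 + 2*L**2 (B(L) = (L**2 + L**2) - 26 = 2*L**2 - 26 = -26 + 2*L**2)
B(K)*(-9170) = (-26 + 2*(-23)**2)*(-9170) = (-26 + 2*529)*(-9170) = (-26 + 1058)*(-9170) = 1032*(-9170) = -9463440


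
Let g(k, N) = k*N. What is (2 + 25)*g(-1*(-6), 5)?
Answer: 810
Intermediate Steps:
g(k, N) = N*k
(2 + 25)*g(-1*(-6), 5) = (2 + 25)*(5*(-1*(-6))) = 27*(5*6) = 27*30 = 810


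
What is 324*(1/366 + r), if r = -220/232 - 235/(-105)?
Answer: 5185836/12383 ≈ 418.79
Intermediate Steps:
r = 1571/1218 (r = -220*1/232 - 235*(-1/105) = -55/58 + 47/21 = 1571/1218 ≈ 1.2898)
324*(1/366 + r) = 324*(1/366 + 1571/1218) = 324*(48017/37149) = 5185836/12383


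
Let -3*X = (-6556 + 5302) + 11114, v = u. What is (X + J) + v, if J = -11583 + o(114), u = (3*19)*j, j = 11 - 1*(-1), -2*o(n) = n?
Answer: -42728/3 ≈ -14243.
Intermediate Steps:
o(n) = -n/2
j = 12 (j = 11 + 1 = 12)
u = 684 (u = (3*19)*12 = 57*12 = 684)
v = 684
J = -11640 (J = -11583 - 1/2*114 = -11583 - 57 = -11640)
X = -9860/3 (X = -((-6556 + 5302) + 11114)/3 = -(-1254 + 11114)/3 = -1/3*9860 = -9860/3 ≈ -3286.7)
(X + J) + v = (-9860/3 - 11640) + 684 = -44780/3 + 684 = -42728/3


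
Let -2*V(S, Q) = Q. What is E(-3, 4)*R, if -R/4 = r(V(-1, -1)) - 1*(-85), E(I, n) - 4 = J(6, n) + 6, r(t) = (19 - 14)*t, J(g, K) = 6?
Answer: -5600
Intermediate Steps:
V(S, Q) = -Q/2
r(t) = 5*t
E(I, n) = 16 (E(I, n) = 4 + (6 + 6) = 4 + 12 = 16)
R = -350 (R = -4*(5*(-½*(-1)) - 1*(-85)) = -4*(5*(½) + 85) = -4*(5/2 + 85) = -4*175/2 = -350)
E(-3, 4)*R = 16*(-350) = -5600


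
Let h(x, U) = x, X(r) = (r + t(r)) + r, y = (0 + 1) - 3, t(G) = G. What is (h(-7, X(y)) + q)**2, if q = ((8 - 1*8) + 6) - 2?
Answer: 9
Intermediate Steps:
y = -2 (y = 1 - 3 = -2)
X(r) = 3*r (X(r) = (r + r) + r = 2*r + r = 3*r)
q = 4 (q = ((8 - 8) + 6) - 2 = (0 + 6) - 2 = 6 - 2 = 4)
(h(-7, X(y)) + q)**2 = (-7 + 4)**2 = (-3)**2 = 9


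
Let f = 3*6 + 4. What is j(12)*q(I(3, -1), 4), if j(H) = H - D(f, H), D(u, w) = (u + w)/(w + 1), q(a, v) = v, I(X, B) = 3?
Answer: 488/13 ≈ 37.538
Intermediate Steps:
f = 22 (f = 18 + 4 = 22)
D(u, w) = (u + w)/(1 + w)
j(H) = H - (22 + H)/(1 + H)
j(12)*q(I(3, -1), 4) = ((-22 + 12²)/(1 + 12))*4 = ((-22 + 144)/13)*4 = ((1/13)*122)*4 = (122/13)*4 = 488/13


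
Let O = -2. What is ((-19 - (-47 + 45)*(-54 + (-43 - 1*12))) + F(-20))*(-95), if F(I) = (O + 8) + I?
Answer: 23845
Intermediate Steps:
F(I) = 6 + I (F(I) = (-2 + 8) + I = 6 + I)
((-19 - (-47 + 45)*(-54 + (-43 - 1*12))) + F(-20))*(-95) = ((-19 - (-47 + 45)*(-54 + (-43 - 1*12))) + (6 - 20))*(-95) = ((-19 - (-2)*(-54 + (-43 - 12))) - 14)*(-95) = ((-19 - (-2)*(-54 - 55)) - 14)*(-95) = ((-19 - (-2)*(-109)) - 14)*(-95) = ((-19 - 1*218) - 14)*(-95) = ((-19 - 218) - 14)*(-95) = (-237 - 14)*(-95) = -251*(-95) = 23845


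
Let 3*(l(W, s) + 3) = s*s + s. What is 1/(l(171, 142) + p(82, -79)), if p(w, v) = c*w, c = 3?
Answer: 3/21035 ≈ 0.00014262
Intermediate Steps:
l(W, s) = -3 + s/3 + s**2/3 (l(W, s) = -3 + (s*s + s)/3 = -3 + (s**2 + s)/3 = -3 + (s + s**2)/3 = -3 + (s/3 + s**2/3) = -3 + s/3 + s**2/3)
p(w, v) = 3*w
1/(l(171, 142) + p(82, -79)) = 1/((-3 + (1/3)*142 + (1/3)*142**2) + 3*82) = 1/((-3 + 142/3 + (1/3)*20164) + 246) = 1/((-3 + 142/3 + 20164/3) + 246) = 1/(20297/3 + 246) = 1/(21035/3) = 3/21035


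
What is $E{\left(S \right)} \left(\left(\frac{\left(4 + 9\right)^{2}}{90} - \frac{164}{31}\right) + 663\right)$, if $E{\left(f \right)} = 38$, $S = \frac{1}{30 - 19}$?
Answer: $\frac{34964731}{1395} \approx 25064.0$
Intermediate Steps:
$S = \frac{1}{11} \approx 0.090909$
$E{\left(S \right)} \left(\left(\frac{\left(4 + 9\right)^{2}}{90} - \frac{164}{31}\right) + 663\right) = 38 \left(\left(\frac{\left(4 + 9\right)^{2}}{90} - \frac{164}{31}\right) + 663\right) = 38 \left(\left(13^{2} \cdot \frac{1}{90} - \frac{164}{31}\right) + 663\right) = 38 \left(\left(169 \cdot \frac{1}{90} - \frac{164}{31}\right) + 663\right) = 38 \left(\left(\frac{169}{90} - \frac{164}{31}\right) + 663\right) = 38 \left(- \frac{9521}{2790} + 663\right) = 38 \cdot \frac{1840249}{2790} = \frac{34964731}{1395}$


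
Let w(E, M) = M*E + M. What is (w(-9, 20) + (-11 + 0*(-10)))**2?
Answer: 29241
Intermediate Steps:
w(E, M) = M + E*M (w(E, M) = E*M + M = M + E*M)
(w(-9, 20) + (-11 + 0*(-10)))**2 = (20*(1 - 9) + (-11 + 0*(-10)))**2 = (20*(-8) + (-11 + 0))**2 = (-160 - 11)**2 = (-171)**2 = 29241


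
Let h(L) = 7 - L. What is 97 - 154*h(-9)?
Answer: -2367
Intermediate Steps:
97 - 154*h(-9) = 97 - 154*(7 - 1*(-9)) = 97 - 154*(7 + 9) = 97 - 154*16 = 97 - 2464 = -2367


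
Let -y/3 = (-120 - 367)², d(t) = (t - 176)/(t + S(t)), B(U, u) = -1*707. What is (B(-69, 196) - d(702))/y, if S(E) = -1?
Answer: 496133/498766407 ≈ 0.00099472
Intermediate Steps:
B(U, u) = -707
d(t) = (-176 + t)/(-1 + t) (d(t) = (t - 176)/(t - 1) = (-176 + t)/(-1 + t))
y = -711507 (y = -3*(-120 - 367)² = -3*(-487)² = -3*237169 = -711507)
(B(-69, 196) - d(702))/y = (-707 - (-176 + 702)/(-1 + 702))/(-711507) = (-707 - 526/701)*(-1/711507) = -496133/701*(-1/711507) = 496133/498766407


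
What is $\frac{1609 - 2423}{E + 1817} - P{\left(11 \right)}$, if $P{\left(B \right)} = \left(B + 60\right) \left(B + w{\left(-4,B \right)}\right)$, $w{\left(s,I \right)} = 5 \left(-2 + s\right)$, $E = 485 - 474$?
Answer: $\frac{1232579}{914} \approx 1348.6$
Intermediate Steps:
$E = 11$
$w{\left(s,I \right)} = -10 + 5 s$
$P{\left(B \right)} = \left(-30 + B\right) \left(60 + B\right)$ ($P{\left(B \right)} = \left(B + 60\right) \left(B + \left(-10 + 5 \left(-4\right)\right)\right) = \left(60 + B\right) \left(B - 30\right) = \left(60 + B\right) \left(-30 + B\right) = \left(-30 + B\right) \left(60 + B\right)$)
$\frac{1609 - 2423}{E + 1817} - P{\left(11 \right)} = \frac{1609 - 2423}{11 + 1817} - \left(-1800 + 11^{2} + 30 \cdot 11\right) = - \frac{814}{1828} - \left(-1800 + 121 + 330\right) = \left(-814\right) \frac{1}{1828} - -1349 = - \frac{407}{914} + 1349 = \frac{1232579}{914}$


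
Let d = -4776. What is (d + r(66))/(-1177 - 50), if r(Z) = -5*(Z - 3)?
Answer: 1697/409 ≈ 4.1491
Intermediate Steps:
r(Z) = 15 - 5*Z (r(Z) = -5*(-3 + Z) = 15 - 5*Z)
(d + r(66))/(-1177 - 50) = (-4776 + (15 - 5*66))/(-1177 - 50) = (-4776 + (15 - 330))/(-1227) = (-4776 - 315)*(-1/1227) = -5091*(-1/1227) = 1697/409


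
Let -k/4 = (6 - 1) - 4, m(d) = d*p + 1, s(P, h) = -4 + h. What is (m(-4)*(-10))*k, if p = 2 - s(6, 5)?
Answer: -120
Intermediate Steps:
p = 1 (p = 2 - (-4 + 5) = 2 - 1*1 = 2 - 1 = 1)
m(d) = 1 + d (m(d) = d*1 + 1 = d + 1 = 1 + d)
k = -4 (k = -4*((6 - 1) - 4) = -4*(5 - 4) = -4*1 = -4)
(m(-4)*(-10))*k = ((1 - 4)*(-10))*(-4) = -3*(-10)*(-4) = 30*(-4) = -120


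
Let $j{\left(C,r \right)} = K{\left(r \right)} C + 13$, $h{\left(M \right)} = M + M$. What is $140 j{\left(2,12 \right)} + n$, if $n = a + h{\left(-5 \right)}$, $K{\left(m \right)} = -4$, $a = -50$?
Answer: $640$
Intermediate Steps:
$h{\left(M \right)} = 2 M$
$j{\left(C,r \right)} = 13 - 4 C$ ($j{\left(C,r \right)} = - 4 C + 13 = 13 - 4 C$)
$n = -60$ ($n = -50 + 2 \left(-5\right) = -50 - 10 = -60$)
$140 j{\left(2,12 \right)} + n = 140 \left(13 - 8\right) - 60 = 140 \cdot 5 - 60 = 700 - 60 = 640$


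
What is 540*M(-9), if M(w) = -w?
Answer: 4860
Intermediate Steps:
540*M(-9) = 540*(-1*(-9)) = 540*9 = 4860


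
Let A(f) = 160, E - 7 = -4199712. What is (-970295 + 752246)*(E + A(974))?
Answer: 915706587705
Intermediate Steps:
E = -4199705 (E = 7 - 4199712 = -4199705)
(-970295 + 752246)*(E + A(974)) = (-970295 + 752246)*(-4199705 + 160) = -218049*(-4199545) = 915706587705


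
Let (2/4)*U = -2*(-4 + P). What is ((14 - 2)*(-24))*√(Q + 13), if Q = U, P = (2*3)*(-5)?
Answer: -288*√149 ≈ -3515.5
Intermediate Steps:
P = -30 (P = 6*(-5) = -30)
U = 136 (U = 2*(-2*(-4 - 30)) = 2*(-2*(-34)) = 2*68 = 136)
Q = 136
((14 - 2)*(-24))*√(Q + 13) = ((14 - 2)*(-24))*√(136 + 13) = (12*(-24))*√149 = -288*√149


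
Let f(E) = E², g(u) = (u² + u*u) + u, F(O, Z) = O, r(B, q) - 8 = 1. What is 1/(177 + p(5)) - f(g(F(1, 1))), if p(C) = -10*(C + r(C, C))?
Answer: -332/37 ≈ -8.9730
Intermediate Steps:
r(B, q) = 9 (r(B, q) = 8 + 1 = 9)
p(C) = -90 - 10*C (p(C) = -10*(C + 9) = -10*(9 + C) = -90 - 10*C)
g(u) = u + 2*u² (g(u) = (u² + u²) + u = 2*u² + u = u + 2*u²)
1/(177 + p(5)) - f(g(F(1, 1))) = 1/(177 + (-90 - 10*5)) - (1*(1 + 2*1))² = 1/(177 + (-90 - 50)) - (1*(1 + 2))² = 1/(177 - 140) - (1*3)² = 1/37 - 1*3² = 1/37 - 1*9 = 1/37 - 9 = -332/37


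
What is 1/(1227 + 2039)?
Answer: 1/3266 ≈ 0.00030618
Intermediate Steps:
1/(1227 + 2039) = 1/3266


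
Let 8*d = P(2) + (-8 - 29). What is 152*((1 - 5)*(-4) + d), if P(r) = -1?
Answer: 1710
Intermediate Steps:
d = -19/4 (d = (-1 + (-8 - 29))/8 = (-1 - 37)/8 = (⅛)*(-38) = -19/4 ≈ -4.7500)
152*((1 - 5)*(-4) + d) = 152*((1 - 5)*(-4) - 19/4) = 152*(-4*(-4) - 19/4) = 152*(16 - 19/4) = 152*(45/4) = 1710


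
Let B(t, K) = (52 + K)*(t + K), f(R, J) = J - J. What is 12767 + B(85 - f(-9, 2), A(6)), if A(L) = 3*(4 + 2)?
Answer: 19977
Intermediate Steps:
f(R, J) = 0
A(L) = 18 (A(L) = 3*6 = 18)
B(t, K) = (52 + K)*(K + t)
12767 + B(85 - f(-9, 2), A(6)) = 12767 + (18² + 52*18 + 52*(85 - 1*0) + 18*(85 - 1*0)) = 12767 + (324 + 936 + 52*(85 + 0) + 18*(85 + 0)) = 12767 + (324 + 936 + 52*85 + 18*85) = 12767 + (324 + 936 + 4420 + 1530) = 12767 + 7210 = 19977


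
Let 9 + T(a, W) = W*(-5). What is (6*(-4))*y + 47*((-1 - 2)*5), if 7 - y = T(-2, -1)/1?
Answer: -969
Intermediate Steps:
T(a, W) = -9 - 5*W (T(a, W) = -9 + W*(-5) = -9 - 5*W)
y = 11 (y = 7 - (-9 - 5*(-1))/1 = 7 - (-9 + 5) = 7 - (-4) = 7 - 1*(-4) = 7 + 4 = 11)
(6*(-4))*y + 47*((-1 - 2)*5) = (6*(-4))*11 + 47*((-1 - 2)*5) = -24*11 + 47*(-3*5) = -264 + 47*(-15) = -264 - 705 = -969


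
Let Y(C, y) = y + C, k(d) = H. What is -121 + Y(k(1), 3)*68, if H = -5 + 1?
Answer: -189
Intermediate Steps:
H = -4
k(d) = -4
Y(C, y) = C + y
-121 + Y(k(1), 3)*68 = -121 + (-4 + 3)*68 = -121 - 1*68 = -121 - 68 = -189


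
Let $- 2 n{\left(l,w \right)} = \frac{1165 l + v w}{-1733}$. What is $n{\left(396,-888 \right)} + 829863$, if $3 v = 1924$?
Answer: $\frac{1438098497}{1733} \approx 8.2983 \cdot 10^{5}$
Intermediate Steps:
$v = \frac{1924}{3}$ ($v = \frac{1}{3} \cdot 1924 = \frac{1924}{3} \approx 641.33$)
$n{\left(l,w \right)} = \frac{962 w}{5199} + \frac{1165 l}{3466}$ ($n{\left(l,w \right)} = - \frac{\left(1165 l + \frac{1924 w}{3}\right) \frac{1}{-1733}}{2} = - \frac{\left(1165 l + \frac{1924 w}{3}\right) \left(- \frac{1}{1733}\right)}{2} = - \frac{- \frac{1924 w}{5199} - \frac{1165 l}{1733}}{2} = \frac{962 w}{5199} + \frac{1165 l}{3466}$)
$n{\left(396,-888 \right)} + 829863 = \left(\frac{962}{5199} \left(-888\right) + \frac{1165}{3466} \cdot 396\right) + 829863 = \left(- \frac{284752}{1733} + \frac{230670}{1733}\right) + 829863 = - \frac{54082}{1733} + 829863 = \frac{1438098497}{1733}$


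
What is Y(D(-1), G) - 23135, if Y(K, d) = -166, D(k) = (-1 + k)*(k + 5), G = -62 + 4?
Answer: -23301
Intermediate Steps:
G = -58
D(k) = (-1 + k)*(5 + k)
Y(D(-1), G) - 23135 = -166 - 23135 = -23301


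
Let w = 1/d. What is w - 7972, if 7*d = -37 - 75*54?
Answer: -32581571/4087 ≈ -7972.0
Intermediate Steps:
d = -4087/7 (d = (-37 - 75*54)/7 = (-37 - 4050)/7 = (⅐)*(-4087) = -4087/7 ≈ -583.86)
w = -7/4087 (w = 1/(-4087/7) = -7/4087 ≈ -0.0017127)
w - 7972 = -7/4087 - 7972 = -32581571/4087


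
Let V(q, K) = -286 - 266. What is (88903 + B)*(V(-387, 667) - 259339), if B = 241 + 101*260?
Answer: -29992460964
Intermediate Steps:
V(q, K) = -552
B = 26501 (B = 241 + 26260 = 26501)
(88903 + B)*(V(-387, 667) - 259339) = (88903 + 26501)*(-552 - 259339) = 115404*(-259891) = -29992460964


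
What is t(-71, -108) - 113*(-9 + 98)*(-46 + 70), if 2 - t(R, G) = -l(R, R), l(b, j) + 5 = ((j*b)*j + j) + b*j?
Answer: -594312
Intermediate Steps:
l(b, j) = -5 + j + b*j + b*j**2 (l(b, j) = -5 + (((j*b)*j + j) + b*j) = -5 + (((b*j)*j + j) + b*j) = -5 + ((b*j**2 + j) + b*j) = -5 + ((j + b*j**2) + b*j) = -5 + (j + b*j + b*j**2) = -5 + j + b*j + b*j**2)
t(R, G) = -3 + R + R**2 + R**3 (t(R, G) = 2 - (-1)*(-5 + R + R*R + R*R**2) = 2 - (-1)*(-5 + R + R**2 + R**3) = 2 - (5 - R - R**2 - R**3) = 2 + (-5 + R + R**2 + R**3) = -3 + R + R**2 + R**3)
t(-71, -108) - 113*(-9 + 98)*(-46 + 70) = (-3 - 71 + (-71)**2 + (-71)**3) - 113*(-9 + 98)*(-46 + 70) = (-3 - 71 + 5041 - 357911) - 10057*24 = -352944 - 113*2136 = -352944 - 241368 = -594312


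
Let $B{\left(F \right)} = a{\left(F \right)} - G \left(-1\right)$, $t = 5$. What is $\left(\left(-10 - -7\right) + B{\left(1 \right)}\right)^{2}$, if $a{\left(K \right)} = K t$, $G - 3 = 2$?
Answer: $49$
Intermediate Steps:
$G = 5$ ($G = 3 + 2 = 5$)
$a{\left(K \right)} = 5 K$ ($a{\left(K \right)} = K 5 = 5 K$)
$B{\left(F \right)} = 5 + 5 F$ ($B{\left(F \right)} = 5 F - 5 \left(-1\right) = 5 F - -5 = 5 F + 5 = 5 + 5 F$)
$\left(\left(-10 - -7\right) + B{\left(1 \right)}\right)^{2} = \left(\left(-10 - -7\right) + \left(5 + 5 \cdot 1\right)\right)^{2} = \left(\left(-10 + 7\right) + \left(5 + 5\right)\right)^{2} = \left(-3 + 10\right)^{2} = 7^{2} = 49$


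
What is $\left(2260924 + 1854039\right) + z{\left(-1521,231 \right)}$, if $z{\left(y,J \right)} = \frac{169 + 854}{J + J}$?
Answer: $\frac{57609513}{14} \approx 4.115 \cdot 10^{6}$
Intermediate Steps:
$z{\left(y,J \right)} = \frac{1023}{2 J}$
$\left(2260924 + 1854039\right) + z{\left(-1521,231 \right)} = \left(2260924 + 1854039\right) + \frac{1023}{2 \cdot 231} = 4114963 + \frac{1023}{2} \cdot \frac{1}{231} = 4114963 + \frac{31}{14} = \frac{57609513}{14}$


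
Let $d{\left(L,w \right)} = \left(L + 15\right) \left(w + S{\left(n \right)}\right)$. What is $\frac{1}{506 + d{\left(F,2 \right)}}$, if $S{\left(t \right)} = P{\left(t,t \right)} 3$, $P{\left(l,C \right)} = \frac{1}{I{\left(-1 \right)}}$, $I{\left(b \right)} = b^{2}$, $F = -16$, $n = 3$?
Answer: $\frac{1}{501} \approx 0.001996$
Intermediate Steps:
$P{\left(l,C \right)} = 1$ ($P{\left(l,C \right)} = \frac{1}{\left(-1\right)^{2}} = 1^{-1} = 1$)
$S{\left(t \right)} = 3$ ($S{\left(t \right)} = 1 \cdot 3 = 3$)
$d{\left(L,w \right)} = \left(3 + w\right) \left(15 + L\right)$ ($d{\left(L,w \right)} = \left(L + 15\right) \left(w + 3\right) = \left(15 + L\right) \left(3 + w\right) = \left(3 + w\right) \left(15 + L\right)$)
$\frac{1}{506 + d{\left(F,2 \right)}} = \frac{1}{506 + \left(45 + 3 \left(-16\right) + 15 \cdot 2 - 32\right)} = \frac{1}{506 + \left(45 - 48 + 30 - 32\right)} = \frac{1}{506 - 5} = \frac{1}{501}$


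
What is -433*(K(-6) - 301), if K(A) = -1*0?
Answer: 130333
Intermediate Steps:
K(A) = 0
-433*(K(-6) - 301) = -433*(0 - 301) = -433*(-301) = 130333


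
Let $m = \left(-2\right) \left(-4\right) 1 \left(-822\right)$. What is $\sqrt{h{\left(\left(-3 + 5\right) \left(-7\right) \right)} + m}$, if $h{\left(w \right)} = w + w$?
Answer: $2 i \sqrt{1651} \approx 81.265 i$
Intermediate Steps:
$h{\left(w \right)} = 2 w$
$m = -6576$ ($m = 8 \cdot 1 \left(-822\right) = 8 \left(-822\right) = -6576$)
$\sqrt{h{\left(\left(-3 + 5\right) \left(-7\right) \right)} + m} = \sqrt{2 \left(-3 + 5\right) \left(-7\right) - 6576} = \sqrt{2 \cdot 2 \left(-7\right) - 6576} = \sqrt{2 \left(-14\right) - 6576} = \sqrt{-28 - 6576} = \sqrt{-6604} = 2 i \sqrt{1651}$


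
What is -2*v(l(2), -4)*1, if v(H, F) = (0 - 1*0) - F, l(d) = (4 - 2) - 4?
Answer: -8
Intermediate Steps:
l(d) = -2 (l(d) = 2 - 4 = -2)
v(H, F) = -F (v(H, F) = (0 + 0) - F = 0 - F = -F)
-2*v(l(2), -4)*1 = -(-2)*(-4)*1 = -2*4*1 = -8*1 = -8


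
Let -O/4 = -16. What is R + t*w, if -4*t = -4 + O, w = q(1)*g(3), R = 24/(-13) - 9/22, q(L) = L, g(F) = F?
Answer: -13515/286 ≈ -47.255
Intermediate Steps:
O = 64 (O = -4*(-16) = 64)
R = -645/286 (R = 24*(-1/13) - 9*1/22 = -24/13 - 9/22 = -645/286 ≈ -2.2552)
w = 3 (w = 1*3 = 3)
t = -15 (t = -(-4 + 64)/4 = -1/4*60 = -15)
R + t*w = -645/286 - 15*3 = -645/286 - 45 = -13515/286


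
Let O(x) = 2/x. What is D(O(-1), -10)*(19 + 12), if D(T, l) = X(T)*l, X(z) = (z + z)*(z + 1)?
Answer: -1240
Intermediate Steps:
X(z) = 2*z*(1 + z) (X(z) = (2*z)*(1 + z) = 2*z*(1 + z))
D(T, l) = 2*T*l*(1 + T) (D(T, l) = (2*T*(1 + T))*l = 2*T*l*(1 + T))
D(O(-1), -10)*(19 + 12) = (2*(2/(-1))*(-10)*(1 + 2/(-1)))*(19 + 12) = (2*(2*(-1))*(-10)*(1 + 2*(-1)))*31 = (2*(-2)*(-10)*(1 - 2))*31 = (2*(-2)*(-10)*(-1))*31 = -40*31 = -1240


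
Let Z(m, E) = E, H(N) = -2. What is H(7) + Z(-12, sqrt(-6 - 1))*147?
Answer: -2 + 147*I*sqrt(7) ≈ -2.0 + 388.93*I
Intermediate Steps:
H(7) + Z(-12, sqrt(-6 - 1))*147 = -2 + sqrt(-6 - 1)*147 = -2 + sqrt(-7)*147 = -2 + (I*sqrt(7))*147 = -2 + 147*I*sqrt(7)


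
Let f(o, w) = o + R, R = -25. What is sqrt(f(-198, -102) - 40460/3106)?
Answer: I*sqrt(569250597)/1553 ≈ 15.363*I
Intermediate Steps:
f(o, w) = -25 + o (f(o, w) = o - 25 = -25 + o)
sqrt(f(-198, -102) - 40460/3106) = sqrt((-25 - 198) - 40460/3106) = sqrt(-223 - 40460*1/3106) = sqrt(-223 - 20230/1553) = sqrt(-366549/1553) = I*sqrt(569250597)/1553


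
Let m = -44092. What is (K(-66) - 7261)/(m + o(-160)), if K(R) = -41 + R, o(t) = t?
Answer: 1842/11063 ≈ 0.16650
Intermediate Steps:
(K(-66) - 7261)/(m + o(-160)) = ((-41 - 66) - 7261)/(-44092 - 160) = (-107 - 7261)/(-44252) = -7368*(-1/44252) = 1842/11063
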